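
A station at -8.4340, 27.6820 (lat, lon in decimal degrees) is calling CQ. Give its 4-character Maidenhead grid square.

Add 180° to longitude and 90° to latitude: 207.68, 81.57.
Field: lon ⌊207.68/20⌋ = 10 → K; lat ⌊81.57/10⌋ = 8 → I.
Square: lon ⌊7.68/2⌋ = 3; lat ⌊1.57/1⌋ = 1.

KI31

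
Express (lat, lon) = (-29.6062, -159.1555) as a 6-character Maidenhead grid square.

Shift to the Maidenhead origin (180°W, 90°S): lon 20.8445, lat 60.3938.
Field: lon ⌊20.8445/20⌋ = 1 → B; lat ⌊60.3938/10⌋ = 6 → G.
Square: lon ⌊0.8445/2⌋ = 0; lat ⌊0.3938/1⌋ = 0.
Subsquare: lon ⌊0.8445/0.0833333⌋ = 10 → k; lat ⌊0.3938/0.0416667⌋ = 9 → j.

BG00kj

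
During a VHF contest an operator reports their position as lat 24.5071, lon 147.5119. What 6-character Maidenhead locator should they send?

QL34sm

Shift to the Maidenhead origin (180°W, 90°S): lon 327.5119, lat 114.5071.
Field: 327.5119/20 → 16 → Q, 114.5071/10 → 11 → L; chars QL.
Square: 7.5119/2 → 3, 4.5071/1 → 4; chars 34.
Subsquare: 1.5119/0.0833333 → 18 → s, 0.5071/0.0416667 → 12 → m; chars sm.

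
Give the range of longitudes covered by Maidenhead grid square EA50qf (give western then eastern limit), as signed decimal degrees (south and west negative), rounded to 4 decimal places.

-88.6667, -88.5833

Field E=4, A=0: +4·20° lon, +0·10° lat → SW at lon -100°, lat -90°.
Square 5, 0: +5·2° lon, +0·1° lat → SW at lon -90°, lat -90°.
Subsquare q=16, f=5: +16·0.0833333° lon, +5·0.0416667° lat → SW at lon -88.6667°, lat -89.7917°.
Cell spans 0.0833333° lon × 0.0416667° lat.
west -88.6667, east -88.5833.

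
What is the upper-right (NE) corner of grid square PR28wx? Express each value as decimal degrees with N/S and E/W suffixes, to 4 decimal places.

89.0000° N, 125.9167° E

Field P=15, R=17: +15·20° lon, +17·10° lat → SW at lon 120°, lat 80°.
Square 2, 8: +2·2° lon, +8·1° lat → SW at lon 124°, lat 88°.
Subsquare w=22, x=23: +22·0.0833333° lon, +23·0.0416667° lat → SW at lon 125.833°, lat 88.9583°.
Cell spans 0.0833333° lon × 0.0416667° lat. NE corner is SW corner plus one full cell.
latitude 89.0000° N, longitude 125.9167° E.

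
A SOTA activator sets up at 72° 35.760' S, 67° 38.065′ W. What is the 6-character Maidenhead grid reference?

FB67ej

Shift to the Maidenhead origin (180°W, 90°S): lon 112.3656, lat 17.4040.
Field (20°×10°, letters A–R): lon ⌊112.3656/20⌋ = 5 → F; lat ⌊17.4040/10⌋ = 1 → B.
Square (2°×1°, digits 0–9): lon ⌊12.3656/2⌋ = 6; lat ⌊7.4040/1⌋ = 7.
Subsquare (5′×2.5′, letters a–x): lon ⌊0.3656/0.0833333⌋ = 4 → e; lat ⌊0.4040/0.0416667⌋ = 9 → j.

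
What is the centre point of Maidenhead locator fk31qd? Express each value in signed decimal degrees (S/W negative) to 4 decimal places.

11.1458, -72.6250

Field F=5, K=10: +5·20° lon, +10·10° lat → SW at lon -80°, lat 10°.
Square 3, 1: +3·2° lon, +1·1° lat → SW at lon -74°, lat 11°.
Subsquare q=16, d=3: +16·0.0833333° lon, +3·0.0416667° lat → SW at lon -72.6667°, lat 11.125°.
Cell spans 0.0833333° lon × 0.0416667° lat. Centre is SW corner plus half of each.
latitude 11.1458, longitude -72.6250.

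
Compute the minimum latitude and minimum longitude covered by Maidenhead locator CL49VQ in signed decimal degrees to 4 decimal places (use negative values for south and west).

29.6667, -130.2500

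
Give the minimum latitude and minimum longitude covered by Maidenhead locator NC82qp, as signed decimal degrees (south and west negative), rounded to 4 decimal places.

-67.3750, 97.3333

Field N=13, C=2: +13·20° lon, +2·10° lat → SW at lon 80°, lat -70°.
Square 8, 2: +8·2° lon, +2·1° lat → SW at lon 96°, lat -68°.
Subsquare q=16, p=15: +16·0.0833333° lon, +15·0.0416667° lat → SW at lon 97.3333°, lat -67.375°.
latitude -67.3750, longitude 97.3333.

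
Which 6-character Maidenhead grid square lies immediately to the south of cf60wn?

CF60wm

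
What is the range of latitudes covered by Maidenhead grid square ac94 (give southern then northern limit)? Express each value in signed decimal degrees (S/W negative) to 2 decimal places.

-66.00, -65.00

Field A=0, C=2: +0·20° lon, +2·10° lat → SW at lon -180°, lat -70°.
Square 9, 4: +9·2° lon, +4·1° lat → SW at lon -162°, lat -66°.
Cell spans 2° lon × 1° lat.
south -66.00, north -65.00.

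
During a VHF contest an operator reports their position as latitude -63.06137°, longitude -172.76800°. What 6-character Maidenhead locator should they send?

Offset from 180°W / 90°S: lon 7.2320°, lat 26.9386°.
Field: 7.2320/20 → 0 → A, 26.9386/10 → 2 → C; chars AC.
Square: 7.2320/2 → 3, 6.9386/1 → 6; chars 36.
Subsquare: 1.2320/0.0833333 → 14 → o, 0.9386/0.0416667 → 22 → w; chars ow.

AC36ow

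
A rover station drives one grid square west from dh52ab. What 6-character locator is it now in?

Longitude subsquare a = 0; −1 → -1, wraps to 23 = x, carry into square.
Longitude square 5; −1 → 4.
The latitude characters are unchanged.

DH42xb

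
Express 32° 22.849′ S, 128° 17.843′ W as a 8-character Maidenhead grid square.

Shift to the Maidenhead origin (180°W, 90°S): lon 51.70262, lat 57.61918.
Field: lon ⌊51.70262/20⌋ = 2 → C; lat ⌊57.61918/10⌋ = 5 → F.
Square: lon ⌊11.70262/2⌋ = 5; lat ⌊7.61918/1⌋ = 7.
Subsquare: lon ⌊1.70262/0.0833333⌋ = 20 → u; lat ⌊0.61918/0.0416667⌋ = 14 → o.
Extended square: lon ⌊0.03595/0.00833333⌋ = 4; lat ⌊0.03585/0.00416667⌋ = 8.

CF57uo48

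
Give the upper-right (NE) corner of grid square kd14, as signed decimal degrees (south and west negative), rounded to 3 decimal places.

Field K=10, D=3: +10·20° lon, +3·10° lat → SW at lon 20°, lat -60°.
Square 1, 4: +1·2° lon, +4·1° lat → SW at lon 22°, lat -56°.
Cell spans 2° lon × 1° lat. NE corner is SW corner plus one full cell.
latitude -55.000, longitude 24.000.

-55.000, 24.000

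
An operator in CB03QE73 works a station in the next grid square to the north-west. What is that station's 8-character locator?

CB03qe64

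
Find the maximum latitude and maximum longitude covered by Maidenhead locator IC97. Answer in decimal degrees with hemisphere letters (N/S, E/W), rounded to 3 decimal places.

62.000° S, 0.000° E

Field I=8, C=2: +8·20° lon, +2·10° lat → SW at lon -20°, lat -70°.
Square 9, 7: +9·2° lon, +7·1° lat → SW at lon -2°, lat -63°.
Cell spans 2° lon × 1° lat. NE corner is SW corner plus one full cell.
latitude 62.000° S, longitude 0.000° E.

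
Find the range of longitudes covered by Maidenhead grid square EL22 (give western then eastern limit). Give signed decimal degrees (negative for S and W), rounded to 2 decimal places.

Field E=4, L=11: +4·20° lon, +11·10° lat → SW at lon -100°, lat 20°.
Square 2, 2: +2·2° lon, +2·1° lat → SW at lon -96°, lat 22°.
Cell spans 2° lon × 1° lat.
west -96.00, east -94.00.

-96.00, -94.00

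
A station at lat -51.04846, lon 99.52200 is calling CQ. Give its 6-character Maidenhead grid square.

Offset from 180°W / 90°S: lon 279.5220°, lat 38.9515°.
Field: lon ⌊279.5220/20⌋ = 13 → N; lat ⌊38.9515/10⌋ = 3 → D.
Square: lon ⌊19.5220/2⌋ = 9; lat ⌊8.9515/1⌋ = 8.
Subsquare: lon ⌊1.5220/0.0833333⌋ = 18 → s; lat ⌊0.9515/0.0416667⌋ = 22 → w.

ND98sw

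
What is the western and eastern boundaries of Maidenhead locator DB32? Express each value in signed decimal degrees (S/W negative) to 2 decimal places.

-114.00, -112.00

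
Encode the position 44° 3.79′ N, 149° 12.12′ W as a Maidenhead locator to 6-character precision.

Offset from 180°W / 90°S: lon 30.7980°, lat 134.0632°.
Field: lon ⌊30.7980/20⌋ = 1 → B; lat ⌊134.0632/10⌋ = 13 → N.
Square: lon ⌊10.7980/2⌋ = 5; lat ⌊4.0632/1⌋ = 4.
Subsquare: lon ⌊0.7980/0.0833333⌋ = 9 → j; lat ⌊0.0632/0.0416667⌋ = 1 → b.

BN54jb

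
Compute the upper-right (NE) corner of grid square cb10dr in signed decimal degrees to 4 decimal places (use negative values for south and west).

Field C=2, B=1: +2·20° lon, +1·10° lat → SW at lon -140°, lat -80°.
Square 1, 0: +1·2° lon, +0·1° lat → SW at lon -138°, lat -80°.
Subsquare d=3, r=17: +3·0.0833333° lon, +17·0.0416667° lat → SW at lon -137.75°, lat -79.2917°.
Cell spans 0.0833333° lon × 0.0416667° lat. NE corner is SW corner plus one full cell.
latitude -79.2500, longitude -137.6667.

-79.2500, -137.6667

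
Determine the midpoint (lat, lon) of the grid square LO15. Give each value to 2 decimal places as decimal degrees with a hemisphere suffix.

55.50° N, 43.00° E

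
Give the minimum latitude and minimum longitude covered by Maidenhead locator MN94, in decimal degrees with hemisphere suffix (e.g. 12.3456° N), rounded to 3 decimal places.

44.000° N, 78.000° E

Field M=12, N=13: +12·20° lon, +13·10° lat → SW at lon 60°, lat 40°.
Square 9, 4: +9·2° lon, +4·1° lat → SW at lon 78°, lat 44°.
latitude 44.000° N, longitude 78.000° E.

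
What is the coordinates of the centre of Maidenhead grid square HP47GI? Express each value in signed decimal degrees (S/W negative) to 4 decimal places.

Field H=7, P=15: +7·20° lon, +15·10° lat → SW at lon -40°, lat 60°.
Square 4, 7: +4·2° lon, +7·1° lat → SW at lon -32°, lat 67°.
Subsquare g=6, i=8: +6·0.0833333° lon, +8·0.0416667° lat → SW at lon -31.5°, lat 67.3333°.
Cell spans 0.0833333° lon × 0.0416667° lat. Centre is SW corner plus half of each.
latitude 67.3542, longitude -31.4583.

67.3542, -31.4583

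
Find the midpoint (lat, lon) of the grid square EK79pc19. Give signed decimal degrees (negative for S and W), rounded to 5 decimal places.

Field E=4, K=10: +4·20° lon, +10·10° lat → SW at lon -100°, lat 10°.
Square 7, 9: +7·2° lon, +9·1° lat → SW at lon -86°, lat 19°.
Subsquare p=15, c=2: +15·0.0833333° lon, +2·0.0416667° lat → SW at lon -84.75°, lat 19.0833°.
Extended square 1, 9: +1·0.00833333° lon, +9·0.00416667° lat → SW at lon -84.7417°, lat 19.1208°.
Cell spans 0.00833333° lon × 0.00416667° lat. Centre is SW corner plus half of each.
latitude 19.12292, longitude -84.73750.

19.12292, -84.73750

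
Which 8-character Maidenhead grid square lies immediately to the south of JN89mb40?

Latitude extended square 0; −1 → -1, wraps to 9, carry into subsquare.
Latitude subsquare b = 1; −1 → 0 = a.
The longitude characters are unchanged.

JN89ma49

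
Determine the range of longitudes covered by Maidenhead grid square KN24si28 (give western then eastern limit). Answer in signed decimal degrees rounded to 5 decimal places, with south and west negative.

25.51667, 25.52500

Field K=10, N=13: +10·20° lon, +13·10° lat → SW at lon 20°, lat 40°.
Square 2, 4: +2·2° lon, +4·1° lat → SW at lon 24°, lat 44°.
Subsquare s=18, i=8: +18·0.0833333° lon, +8·0.0416667° lat → SW at lon 25.5°, lat 44.3333°.
Extended square 2, 8: +2·0.00833333° lon, +8·0.00416667° lat → SW at lon 25.5167°, lat 44.3667°.
Cell spans 0.00833333° lon × 0.00416667° lat.
west 25.51667, east 25.52500.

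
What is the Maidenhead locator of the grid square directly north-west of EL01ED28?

EL01ed19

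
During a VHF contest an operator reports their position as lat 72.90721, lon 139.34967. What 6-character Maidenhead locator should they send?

Offset from 180°W / 90°S: lon 319.3497°, lat 162.9072°.
Field: lon ⌊319.3497/20⌋ = 15 → P; lat ⌊162.9072/10⌋ = 16 → Q.
Square: lon ⌊19.3497/2⌋ = 9; lat ⌊2.9072/1⌋ = 2.
Subsquare: lon ⌊1.3497/0.0833333⌋ = 16 → q; lat ⌊0.9072/0.0416667⌋ = 21 → v.

PQ92qv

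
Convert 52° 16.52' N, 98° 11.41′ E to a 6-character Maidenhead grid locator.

NO92cg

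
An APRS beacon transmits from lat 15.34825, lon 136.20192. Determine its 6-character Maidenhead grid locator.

Add 180° to longitude and 90° to latitude: 316.2019, 105.3483.
Field: lon ⌊316.2019/20⌋ = 15 → P; lat ⌊105.3483/10⌋ = 10 → K.
Square: lon ⌊16.2019/2⌋ = 8; lat ⌊5.3483/1⌋ = 5.
Subsquare: lon ⌊0.2019/0.0833333⌋ = 2 → c; lat ⌊0.3483/0.0416667⌋ = 8 → i.

PK85ci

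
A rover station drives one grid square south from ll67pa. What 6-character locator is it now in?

Latitude subsquare a = 0; −1 → -1, wraps to 23 = x, carry into square.
Latitude square 7; −1 → 6.
The longitude characters are unchanged.

LL66px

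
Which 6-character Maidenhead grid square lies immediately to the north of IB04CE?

Latitude subsquare e = 4; +1 → 5 = f.
The longitude characters are unchanged.

IB04cf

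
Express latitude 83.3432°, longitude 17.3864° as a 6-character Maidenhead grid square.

JR83qi

Offset from 180°W / 90°S: lon 197.3864°, lat 173.3432°.
Field: 197.3864/20 → 9 → J, 173.3432/10 → 17 → R; chars JR.
Square: 17.3864/2 → 8, 3.3432/1 → 3; chars 83.
Subsquare: 1.3864/0.0833333 → 16 → q, 0.3432/0.0416667 → 8 → i; chars qi.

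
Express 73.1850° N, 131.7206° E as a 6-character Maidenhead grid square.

PQ53ue

Add 180° to longitude and 90° to latitude: 311.7206, 163.1850.
Field: 311.7206/20 → 15 → P, 163.1850/10 → 16 → Q; chars PQ.
Square: 11.7206/2 → 5, 3.1850/1 → 3; chars 53.
Subsquare: 1.7206/0.0833333 → 20 → u, 0.1850/0.0416667 → 4 → e; chars ue.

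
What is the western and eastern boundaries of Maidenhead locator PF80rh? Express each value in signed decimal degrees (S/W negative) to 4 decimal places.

137.4167, 137.5000

Field P=15, F=5: +15·20° lon, +5·10° lat → SW at lon 120°, lat -40°.
Square 8, 0: +8·2° lon, +0·1° lat → SW at lon 136°, lat -40°.
Subsquare r=17, h=7: +17·0.0833333° lon, +7·0.0416667° lat → SW at lon 137.417°, lat -39.7083°.
Cell spans 0.0833333° lon × 0.0416667° lat.
west 137.4167, east 137.5000.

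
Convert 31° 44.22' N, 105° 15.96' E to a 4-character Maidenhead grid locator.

OM21

Add 180° to longitude and 90° to latitude: 285.27, 121.74.
Field: lon ⌊285.27/20⌋ = 14 → O; lat ⌊121.74/10⌋ = 12 → M.
Square: lon ⌊5.27/2⌋ = 2; lat ⌊1.74/1⌋ = 1.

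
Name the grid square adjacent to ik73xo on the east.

IK83ao

Longitude subsquare x = 23; +1 → 24, wraps to 0 = a, carry into square.
Longitude square 7; +1 → 8.
The latitude characters are unchanged.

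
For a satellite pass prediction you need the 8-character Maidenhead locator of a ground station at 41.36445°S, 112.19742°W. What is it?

Offset from 180°W / 90°S: lon 67.80258°, lat 48.63555°.
Field (20°×10°, letters A–R): lon ⌊67.80258/20⌋ = 3 → D; lat ⌊48.63555/10⌋ = 4 → E.
Square (2°×1°, digits 0–9): lon ⌊7.80258/2⌋ = 3; lat ⌊8.63555/1⌋ = 8.
Subsquare (5′×2.5′, letters a–x): lon ⌊1.80258/0.0833333⌋ = 21 → v; lat ⌊0.63555/0.0416667⌋ = 15 → p.
Extended square (30″×15″, digits 0–9): lon ⌊0.05258/0.00833333⌋ = 6; lat ⌊0.01055/0.00416667⌋ = 2.

DE38vp62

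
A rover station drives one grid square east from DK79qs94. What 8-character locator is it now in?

Longitude extended square 9; +1 → 10, wraps to 0, carry into subsquare.
Longitude subsquare q = 16; +1 → 17 = r.
The latitude characters are unchanged.

DK79rs04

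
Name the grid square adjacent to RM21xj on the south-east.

Longitude subsquare x = 23; +1 → 24, wraps to 0 = a, carry into square.
Longitude square 2; +1 → 3.
Latitude subsquare j = 9; −1 → 8 = i.

RM31ai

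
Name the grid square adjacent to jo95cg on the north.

Latitude subsquare g = 6; +1 → 7 = h.
The longitude characters are unchanged.

JO95ch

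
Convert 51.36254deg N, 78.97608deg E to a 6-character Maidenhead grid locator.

MO91li

Offset from 180°W / 90°S: lon 258.9761°, lat 141.3625°.
Field: lon ⌊258.9761/20⌋ = 12 → M; lat ⌊141.3625/10⌋ = 14 → O.
Square: lon ⌊18.9761/2⌋ = 9; lat ⌊1.3625/1⌋ = 1.
Subsquare: lon ⌊0.9761/0.0833333⌋ = 11 → l; lat ⌊0.3625/0.0416667⌋ = 8 → i.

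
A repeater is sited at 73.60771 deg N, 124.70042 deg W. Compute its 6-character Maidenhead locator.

CQ73po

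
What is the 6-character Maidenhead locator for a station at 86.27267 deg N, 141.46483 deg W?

Offset from 180°W / 90°S: lon 38.5352°, lat 176.2727°.
Field: lon ⌊38.5352/20⌋ = 1 → B; lat ⌊176.2727/10⌋ = 17 → R.
Square: lon ⌊18.5352/2⌋ = 9; lat ⌊6.2727/1⌋ = 6.
Subsquare: lon ⌊0.5352/0.0833333⌋ = 6 → g; lat ⌊0.2727/0.0416667⌋ = 6 → g.

BR96gg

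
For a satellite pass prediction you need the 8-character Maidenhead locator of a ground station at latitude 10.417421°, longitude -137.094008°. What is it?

CK10kk80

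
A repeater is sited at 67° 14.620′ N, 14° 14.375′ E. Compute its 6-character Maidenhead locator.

Offset from 180°W / 90°S: lon 194.2396°, lat 157.2437°.
Field: lon ⌊194.2396/20⌋ = 9 → J; lat ⌊157.2437/10⌋ = 15 → P.
Square: lon ⌊14.2396/2⌋ = 7; lat ⌊7.2437/1⌋ = 7.
Subsquare: lon ⌊0.2396/0.0833333⌋ = 2 → c; lat ⌊0.2437/0.0416667⌋ = 5 → f.

JP77cf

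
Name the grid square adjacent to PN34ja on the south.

PN33jx

Latitude subsquare a = 0; −1 → -1, wraps to 23 = x, carry into square.
Latitude square 4; −1 → 3.
The longitude characters are unchanged.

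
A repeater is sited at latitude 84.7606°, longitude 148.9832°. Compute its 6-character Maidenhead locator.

QR44ls

Shift to the Maidenhead origin (180°W, 90°S): lon 328.9832, lat 174.7606.
Field: 328.9832/20 → 16 → Q, 174.7606/10 → 17 → R; chars QR.
Square: 8.9832/2 → 4, 4.7606/1 → 4; chars 44.
Subsquare: 0.9832/0.0833333 → 11 → l, 0.7606/0.0416667 → 18 → s; chars ls.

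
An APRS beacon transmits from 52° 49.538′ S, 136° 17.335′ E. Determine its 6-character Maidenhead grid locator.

PD87de

Shift to the Maidenhead origin (180°W, 90°S): lon 316.2889, lat 37.1744.
Field: lon ⌊316.2889/20⌋ = 15 → P; lat ⌊37.1744/10⌋ = 3 → D.
Square: lon ⌊16.2889/2⌋ = 8; lat ⌊7.1744/1⌋ = 7.
Subsquare: lon ⌊0.2889/0.0833333⌋ = 3 → d; lat ⌊0.1744/0.0416667⌋ = 4 → e.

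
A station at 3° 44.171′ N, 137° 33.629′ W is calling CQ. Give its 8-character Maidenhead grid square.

CJ13fr26

Add 180° to longitude and 90° to latitude: 42.43952, 93.73618.
Field: lon ⌊42.43952/20⌋ = 2 → C; lat ⌊93.73618/10⌋ = 9 → J.
Square: lon ⌊2.43952/2⌋ = 1; lat ⌊3.73618/1⌋ = 3.
Subsquare: lon ⌊0.43952/0.0833333⌋ = 5 → f; lat ⌊0.73618/0.0416667⌋ = 17 → r.
Extended square: lon ⌊0.02285/0.00833333⌋ = 2; lat ⌊0.02785/0.00416667⌋ = 6.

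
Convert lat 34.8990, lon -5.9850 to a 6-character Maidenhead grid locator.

Add 180° to longitude and 90° to latitude: 174.0150, 124.8990.
Field: lon ⌊174.0150/20⌋ = 8 → I; lat ⌊124.8990/10⌋ = 12 → M.
Square: lon ⌊14.0150/2⌋ = 7; lat ⌊4.8990/1⌋ = 4.
Subsquare: lon ⌊0.0150/0.0833333⌋ = 0 → a; lat ⌊0.8990/0.0416667⌋ = 21 → v.

IM74av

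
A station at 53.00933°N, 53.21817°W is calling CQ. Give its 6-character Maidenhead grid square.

Offset from 180°W / 90°S: lon 126.7818°, lat 143.0093°.
Field: lon ⌊126.7818/20⌋ = 6 → G; lat ⌊143.0093/10⌋ = 14 → O.
Square: lon ⌊6.7818/2⌋ = 3; lat ⌊3.0093/1⌋ = 3.
Subsquare: lon ⌊0.7818/0.0833333⌋ = 9 → j; lat ⌊0.0093/0.0416667⌋ = 0 → a.

GO33ja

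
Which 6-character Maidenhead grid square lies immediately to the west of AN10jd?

AN10id

Longitude subsquare j = 9; −1 → 8 = i.
The latitude characters are unchanged.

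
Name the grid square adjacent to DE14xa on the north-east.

DE24ab

Longitude subsquare x = 23; +1 → 24, wraps to 0 = a, carry into square.
Longitude square 1; +1 → 2.
Latitude subsquare a = 0; +1 → 1 = b.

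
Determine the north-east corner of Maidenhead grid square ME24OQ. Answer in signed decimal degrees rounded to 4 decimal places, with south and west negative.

-45.2917, 65.2500

Field M=12, E=4: +12·20° lon, +4·10° lat → SW at lon 60°, lat -50°.
Square 2, 4: +2·2° lon, +4·1° lat → SW at lon 64°, lat -46°.
Subsquare o=14, q=16: +14·0.0833333° lon, +16·0.0416667° lat → SW at lon 65.1667°, lat -45.3333°.
Cell spans 0.0833333° lon × 0.0416667° lat. NE corner is SW corner plus one full cell.
latitude -45.2917, longitude 65.2500.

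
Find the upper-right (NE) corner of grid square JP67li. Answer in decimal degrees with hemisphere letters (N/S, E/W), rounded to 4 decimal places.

Field J=9, P=15: +9·20° lon, +15·10° lat → SW at lon 0°, lat 60°.
Square 6, 7: +6·2° lon, +7·1° lat → SW at lon 12°, lat 67°.
Subsquare l=11, i=8: +11·0.0833333° lon, +8·0.0416667° lat → SW at lon 12.9167°, lat 67.3333°.
Cell spans 0.0833333° lon × 0.0416667° lat. NE corner is SW corner plus one full cell.
latitude 67.3750° N, longitude 13.0000° E.

67.3750° N, 13.0000° E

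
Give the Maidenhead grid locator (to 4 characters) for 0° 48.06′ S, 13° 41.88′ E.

Offset from 180°W / 90°S: lon 193.70°, lat 89.20°.
Field (20°×10°, letters A–R): 193.70/20 → 9 → J, 89.20/10 → 8 → I; chars JI.
Square (2°×1°, digits 0–9): 13.70/2 → 6, 9.20/1 → 9; chars 69.

JI69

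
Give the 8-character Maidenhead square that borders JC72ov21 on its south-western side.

JC72ov10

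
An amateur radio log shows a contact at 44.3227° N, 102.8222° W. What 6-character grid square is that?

DN84oh

Shift to the Maidenhead origin (180°W, 90°S): lon 77.1778, lat 134.3227.
Field: lon ⌊77.1778/20⌋ = 3 → D; lat ⌊134.3227/10⌋ = 13 → N.
Square: lon ⌊17.1778/2⌋ = 8; lat ⌊4.3227/1⌋ = 4.
Subsquare: lon ⌊1.1778/0.0833333⌋ = 14 → o; lat ⌊0.3227/0.0416667⌋ = 7 → h.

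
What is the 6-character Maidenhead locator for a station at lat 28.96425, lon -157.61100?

BL18ex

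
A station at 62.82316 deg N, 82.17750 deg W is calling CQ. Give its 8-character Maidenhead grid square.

EP82vt87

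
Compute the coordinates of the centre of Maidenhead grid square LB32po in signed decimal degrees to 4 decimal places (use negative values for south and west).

-77.3958, 47.2917

Field L=11, B=1: +11·20° lon, +1·10° lat → SW at lon 40°, lat -80°.
Square 3, 2: +3·2° lon, +2·1° lat → SW at lon 46°, lat -78°.
Subsquare p=15, o=14: +15·0.0833333° lon, +14·0.0416667° lat → SW at lon 47.25°, lat -77.4167°.
Cell spans 0.0833333° lon × 0.0416667° lat. Centre is SW corner plus half of each.
latitude -77.3958, longitude 47.2917.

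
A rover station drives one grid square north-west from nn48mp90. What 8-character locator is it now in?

Longitude extended square 9; −1 → 8.
Latitude extended square 0; +1 → 1.

NN48mp81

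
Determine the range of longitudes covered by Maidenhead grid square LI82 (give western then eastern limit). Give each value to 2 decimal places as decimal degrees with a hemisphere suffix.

56.00° E, 58.00° E

Field L=11, I=8: +11·20° lon, +8·10° lat → SW at lon 40°, lat -10°.
Square 8, 2: +8·2° lon, +2·1° lat → SW at lon 56°, lat -8°.
Cell spans 2° lon × 1° lat.
west 56.00° E, east 58.00° E.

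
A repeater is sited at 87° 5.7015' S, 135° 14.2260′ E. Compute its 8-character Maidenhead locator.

PA72ov87

Add 180° to longitude and 90° to latitude: 315.23710, 2.90497.
Field: lon ⌊315.23710/20⌋ = 15 → P; lat ⌊2.90497/10⌋ = 0 → A.
Square: lon ⌊15.23710/2⌋ = 7; lat ⌊2.90497/1⌋ = 2.
Subsquare: lon ⌊1.23710/0.0833333⌋ = 14 → o; lat ⌊0.90497/0.0416667⌋ = 21 → v.
Extended square: lon ⌊0.07043/0.00833333⌋ = 8; lat ⌊0.02997/0.00416667⌋ = 7.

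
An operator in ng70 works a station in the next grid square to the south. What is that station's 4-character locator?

Latitude square 0; −1 → -1, wraps to 9, carry into field.
Latitude field G = 6; −1 → 5 = F.
The longitude characters are unchanged.

NF79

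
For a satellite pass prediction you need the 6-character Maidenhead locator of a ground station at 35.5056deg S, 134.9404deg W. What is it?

Shift to the Maidenhead origin (180°W, 90°S): lon 45.0596, lat 54.4944.
Field (20°×10°, letters A–R): 45.0596/20 → 2 → C, 54.4944/10 → 5 → F; chars CF.
Square (2°×1°, digits 0–9): 5.0596/2 → 2, 4.4944/1 → 4; chars 24.
Subsquare (5′×2.5′, letters a–x): 1.0596/0.0833333 → 12 → m, 0.4944/0.0416667 → 11 → l; chars ml.

CF24ml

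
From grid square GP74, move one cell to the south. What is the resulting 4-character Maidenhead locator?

Latitude square 4; −1 → 3.
The longitude characters are unchanged.

GP73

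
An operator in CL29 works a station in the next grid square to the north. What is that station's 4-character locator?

CM20

Latitude square 9; +1 → 10, wraps to 0, carry into field.
Latitude field L = 11; +1 → 12 = M.
The longitude characters are unchanged.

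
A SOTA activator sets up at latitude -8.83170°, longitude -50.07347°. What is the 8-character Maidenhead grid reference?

Offset from 180°W / 90°S: lon 129.92653°, lat 81.16830°.
Field (20°×10°, letters A–R): lon ⌊129.92653/20⌋ = 6 → G; lat ⌊81.16830/10⌋ = 8 → I.
Square (2°×1°, digits 0–9): lon ⌊9.92653/2⌋ = 4; lat ⌊1.16830/1⌋ = 1.
Subsquare (5′×2.5′, letters a–x): lon ⌊1.92653/0.0833333⌋ = 23 → x; lat ⌊0.16830/0.0416667⌋ = 4 → e.
Extended square (30″×15″, digits 0–9): lon ⌊0.00986/0.00833333⌋ = 1; lat ⌊0.00163/0.00416667⌋ = 0.

GI41xe10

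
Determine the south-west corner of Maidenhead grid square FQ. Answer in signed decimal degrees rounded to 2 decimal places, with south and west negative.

Field F=5, Q=16: +5·20° lon, +16·10° lat → SW at lon -80°, lat 70°.
latitude 70.00, longitude -80.00.

70.00, -80.00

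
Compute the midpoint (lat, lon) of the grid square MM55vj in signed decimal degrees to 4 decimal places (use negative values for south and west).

35.3958, 71.7917

Field M=12, M=12: +12·20° lon, +12·10° lat → SW at lon 60°, lat 30°.
Square 5, 5: +5·2° lon, +5·1° lat → SW at lon 70°, lat 35°.
Subsquare v=21, j=9: +21·0.0833333° lon, +9·0.0416667° lat → SW at lon 71.75°, lat 35.375°.
Cell spans 0.0833333° lon × 0.0416667° lat. Centre is SW corner plus half of each.
latitude 35.3958, longitude 71.7917.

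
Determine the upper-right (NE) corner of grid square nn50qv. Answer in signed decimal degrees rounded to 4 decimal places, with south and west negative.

40.9167, 91.4167

Field N=13, N=13: +13·20° lon, +13·10° lat → SW at lon 80°, lat 40°.
Square 5, 0: +5·2° lon, +0·1° lat → SW at lon 90°, lat 40°.
Subsquare q=16, v=21: +16·0.0833333° lon, +21·0.0416667° lat → SW at lon 91.3333°, lat 40.875°.
Cell spans 0.0833333° lon × 0.0416667° lat. NE corner is SW corner plus one full cell.
latitude 40.9167, longitude 91.4167.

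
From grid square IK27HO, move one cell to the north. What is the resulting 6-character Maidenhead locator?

Latitude subsquare o = 14; +1 → 15 = p.
The longitude characters are unchanged.

IK27hp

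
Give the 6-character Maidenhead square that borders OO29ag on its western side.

Longitude subsquare a = 0; −1 → -1, wraps to 23 = x, carry into square.
Longitude square 2; −1 → 1.
The latitude characters are unchanged.

OO19xg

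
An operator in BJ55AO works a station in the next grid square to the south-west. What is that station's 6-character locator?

BJ45xn

Longitude subsquare a = 0; −1 → -1, wraps to 23 = x, carry into square.
Longitude square 5; −1 → 4.
Latitude subsquare o = 14; −1 → 13 = n.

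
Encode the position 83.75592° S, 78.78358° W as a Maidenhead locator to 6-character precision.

FA06of

Add 180° to longitude and 90° to latitude: 101.2164, 6.2441.
Field: lon ⌊101.2164/20⌋ = 5 → F; lat ⌊6.2441/10⌋ = 0 → A.
Square: lon ⌊1.2164/2⌋ = 0; lat ⌊6.2441/1⌋ = 6.
Subsquare: lon ⌊1.2164/0.0833333⌋ = 14 → o; lat ⌊0.2441/0.0416667⌋ = 5 → f.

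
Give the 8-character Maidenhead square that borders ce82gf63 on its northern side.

CE82gf64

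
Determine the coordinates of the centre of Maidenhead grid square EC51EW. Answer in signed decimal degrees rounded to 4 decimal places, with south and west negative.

-68.0625, -89.6250

Field E=4, C=2: +4·20° lon, +2·10° lat → SW at lon -100°, lat -70°.
Square 5, 1: +5·2° lon, +1·1° lat → SW at lon -90°, lat -69°.
Subsquare e=4, w=22: +4·0.0833333° lon, +22·0.0416667° lat → SW at lon -89.6667°, lat -68.0833°.
Cell spans 0.0833333° lon × 0.0416667° lat. Centre is SW corner plus half of each.
latitude -68.0625, longitude -89.6250.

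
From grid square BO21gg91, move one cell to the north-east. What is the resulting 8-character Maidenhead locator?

BO21hg02

Longitude extended square 9; +1 → 10, wraps to 0, carry into subsquare.
Longitude subsquare g = 6; +1 → 7 = h.
Latitude extended square 1; +1 → 2.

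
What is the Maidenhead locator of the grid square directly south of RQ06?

RQ05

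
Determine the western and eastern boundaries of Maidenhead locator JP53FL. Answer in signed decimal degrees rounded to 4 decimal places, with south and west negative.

10.4167, 10.5000

Field J=9, P=15: +9·20° lon, +15·10° lat → SW at lon 0°, lat 60°.
Square 5, 3: +5·2° lon, +3·1° lat → SW at lon 10°, lat 63°.
Subsquare f=5, l=11: +5·0.0833333° lon, +11·0.0416667° lat → SW at lon 10.4167°, lat 63.4583°.
Cell spans 0.0833333° lon × 0.0416667° lat.
west 10.4167, east 10.5000.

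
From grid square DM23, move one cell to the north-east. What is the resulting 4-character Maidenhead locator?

Longitude square 2; +1 → 3.
Latitude square 3; +1 → 4.

DM34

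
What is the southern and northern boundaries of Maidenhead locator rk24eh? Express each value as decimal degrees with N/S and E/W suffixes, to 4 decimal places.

Field R=17, K=10: +17·20° lon, +10·10° lat → SW at lon 160°, lat 10°.
Square 2, 4: +2·2° lon, +4·1° lat → SW at lon 164°, lat 14°.
Subsquare e=4, h=7: +4·0.0833333° lon, +7·0.0416667° lat → SW at lon 164.333°, lat 14.2917°.
Cell spans 0.0833333° lon × 0.0416667° lat.
south 14.2917° N, north 14.3333° N.

14.2917° N, 14.3333° N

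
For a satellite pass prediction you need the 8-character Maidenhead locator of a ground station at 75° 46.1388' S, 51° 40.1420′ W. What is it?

GB44df95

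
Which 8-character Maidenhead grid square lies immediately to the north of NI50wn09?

NI50wo00

Latitude extended square 9; +1 → 10, wraps to 0, carry into subsquare.
Latitude subsquare n = 13; +1 → 14 = o.
The longitude characters are unchanged.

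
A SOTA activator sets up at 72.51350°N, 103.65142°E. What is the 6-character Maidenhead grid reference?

OQ12tm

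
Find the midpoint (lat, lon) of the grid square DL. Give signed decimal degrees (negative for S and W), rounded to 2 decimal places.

25.00, -110.00

Field D=3, L=11: +3·20° lon, +11·10° lat → SW at lon -120°, lat 20°.
Cell spans 20° lon × 10° lat. Centre is SW corner plus half of each.
latitude 25.00, longitude -110.00.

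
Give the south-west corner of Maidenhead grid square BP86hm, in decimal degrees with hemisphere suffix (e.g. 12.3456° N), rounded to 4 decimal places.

66.5000° N, 143.4167° W

Field B=1, P=15: +1·20° lon, +15·10° lat → SW at lon -160°, lat 60°.
Square 8, 6: +8·2° lon, +6·1° lat → SW at lon -144°, lat 66°.
Subsquare h=7, m=12: +7·0.0833333° lon, +12·0.0416667° lat → SW at lon -143.417°, lat 66.5°.
latitude 66.5000° N, longitude 143.4167° W.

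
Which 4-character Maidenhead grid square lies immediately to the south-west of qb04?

Longitude square 0; −1 → -1, wraps to 9, carry into field.
Longitude field Q = 16; −1 → 15 = P.
Latitude square 4; −1 → 3.

PB93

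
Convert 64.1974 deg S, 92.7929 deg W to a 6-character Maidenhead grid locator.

Shift to the Maidenhead origin (180°W, 90°S): lon 87.2071, lat 25.8026.
Field: 87.2071/20 → 4 → E, 25.8026/10 → 2 → C; chars EC.
Square: 7.2071/2 → 3, 5.8026/1 → 5; chars 35.
Subsquare: 1.2071/0.0833333 → 14 → o, 0.8026/0.0416667 → 19 → t; chars ot.

EC35ot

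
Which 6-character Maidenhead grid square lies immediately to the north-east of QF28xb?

Longitude subsquare x = 23; +1 → 24, wraps to 0 = a, carry into square.
Longitude square 2; +1 → 3.
Latitude subsquare b = 1; +1 → 2 = c.

QF38ac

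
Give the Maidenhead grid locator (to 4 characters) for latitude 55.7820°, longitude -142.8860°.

BO85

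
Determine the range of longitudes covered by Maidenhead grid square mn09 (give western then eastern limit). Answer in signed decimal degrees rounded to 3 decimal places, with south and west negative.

60.000, 62.000

Field M=12, N=13: +12·20° lon, +13·10° lat → SW at lon 60°, lat 40°.
Square 0, 9: +0·2° lon, +9·1° lat → SW at lon 60°, lat 49°.
Cell spans 2° lon × 1° lat.
west 60.000, east 62.000.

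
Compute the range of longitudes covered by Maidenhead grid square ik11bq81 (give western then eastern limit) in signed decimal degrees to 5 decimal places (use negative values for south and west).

-17.85000, -17.84167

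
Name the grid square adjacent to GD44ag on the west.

Longitude subsquare a = 0; −1 → -1, wraps to 23 = x, carry into square.
Longitude square 4; −1 → 3.
The latitude characters are unchanged.

GD34xg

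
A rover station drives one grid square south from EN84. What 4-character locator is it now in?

Latitude square 4; −1 → 3.
The longitude characters are unchanged.

EN83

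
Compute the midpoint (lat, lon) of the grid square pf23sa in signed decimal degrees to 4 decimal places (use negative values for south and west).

Field P=15, F=5: +15·20° lon, +5·10° lat → SW at lon 120°, lat -40°.
Square 2, 3: +2·2° lon, +3·1° lat → SW at lon 124°, lat -37°.
Subsquare s=18, a=0: +18·0.0833333° lon, +0·0.0416667° lat → SW at lon 125.5°, lat -37°.
Cell spans 0.0833333° lon × 0.0416667° lat. Centre is SW corner plus half of each.
latitude -36.9792, longitude 125.5417.

-36.9792, 125.5417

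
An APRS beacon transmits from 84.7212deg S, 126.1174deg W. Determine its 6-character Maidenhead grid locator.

CA65wg

Offset from 180°W / 90°S: lon 53.8826°, lat 5.2788°.
Field: 53.8826/20 → 2 → C, 5.2788/10 → 0 → A; chars CA.
Square: 13.8826/2 → 6, 5.2788/1 → 5; chars 65.
Subsquare: 1.8826/0.0833333 → 22 → w, 0.2788/0.0416667 → 6 → g; chars wg.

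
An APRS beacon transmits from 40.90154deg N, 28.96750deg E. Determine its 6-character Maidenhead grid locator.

KN40lv

Shift to the Maidenhead origin (180°W, 90°S): lon 208.9675, lat 130.9015.
Field (20°×10°, letters A–R): 208.9675/20 → 10 → K, 130.9015/10 → 13 → N; chars KN.
Square (2°×1°, digits 0–9): 8.9675/2 → 4, 0.9015/1 → 0; chars 40.
Subsquare (5′×2.5′, letters a–x): 0.9675/0.0833333 → 11 → l, 0.9015/0.0416667 → 21 → v; chars lv.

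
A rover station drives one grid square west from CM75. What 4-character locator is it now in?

Longitude square 7; −1 → 6.
The latitude characters are unchanged.

CM65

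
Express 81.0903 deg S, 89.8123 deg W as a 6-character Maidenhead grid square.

EA58cv

Add 180° to longitude and 90° to latitude: 90.1877, 8.9097.
Field: 90.1877/20 → 4 → E, 8.9097/10 → 0 → A; chars EA.
Square: 10.1877/2 → 5, 8.9097/1 → 8; chars 58.
Subsquare: 0.1877/0.0833333 → 2 → c, 0.9097/0.0416667 → 21 → v; chars cv.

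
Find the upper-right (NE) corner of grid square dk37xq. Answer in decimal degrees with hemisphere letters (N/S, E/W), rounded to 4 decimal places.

Field D=3, K=10: +3·20° lon, +10·10° lat → SW at lon -120°, lat 10°.
Square 3, 7: +3·2° lon, +7·1° lat → SW at lon -114°, lat 17°.
Subsquare x=23, q=16: +23·0.0833333° lon, +16·0.0416667° lat → SW at lon -112.083°, lat 17.6667°.
Cell spans 0.0833333° lon × 0.0416667° lat. NE corner is SW corner plus one full cell.
latitude 17.7083° N, longitude 112.0000° W.

17.7083° N, 112.0000° W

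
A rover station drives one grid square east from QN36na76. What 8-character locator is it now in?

Longitude extended square 7; +1 → 8.
The latitude characters are unchanged.

QN36na86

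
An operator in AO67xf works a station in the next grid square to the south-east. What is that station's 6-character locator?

AO77ae

Longitude subsquare x = 23; +1 → 24, wraps to 0 = a, carry into square.
Longitude square 6; +1 → 7.
Latitude subsquare f = 5; −1 → 4 = e.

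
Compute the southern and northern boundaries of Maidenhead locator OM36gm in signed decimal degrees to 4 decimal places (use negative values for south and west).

Field O=14, M=12: +14·20° lon, +12·10° lat → SW at lon 100°, lat 30°.
Square 3, 6: +3·2° lon, +6·1° lat → SW at lon 106°, lat 36°.
Subsquare g=6, m=12: +6·0.0833333° lon, +12·0.0416667° lat → SW at lon 106.5°, lat 36.5°.
Cell spans 0.0833333° lon × 0.0416667° lat.
south 36.5000, north 36.5417.

36.5000, 36.5417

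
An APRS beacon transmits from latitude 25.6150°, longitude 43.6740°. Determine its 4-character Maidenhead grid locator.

LL15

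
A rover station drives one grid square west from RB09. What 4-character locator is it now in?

QB99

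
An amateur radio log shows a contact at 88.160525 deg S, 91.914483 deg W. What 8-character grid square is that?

Offset from 180°W / 90°S: lon 88.08552°, lat 1.83947°.
Field: lon ⌊88.08552/20⌋ = 4 → E; lat ⌊1.83947/10⌋ = 0 → A.
Square: lon ⌊8.08552/2⌋ = 4; lat ⌊1.83947/1⌋ = 1.
Subsquare: lon ⌊0.08552/0.0833333⌋ = 1 → b; lat ⌊0.83947/0.0416667⌋ = 20 → u.
Extended square: lon ⌊0.00218/0.00833333⌋ = 0; lat ⌊0.00614/0.00416667⌋ = 1.

EA41bu01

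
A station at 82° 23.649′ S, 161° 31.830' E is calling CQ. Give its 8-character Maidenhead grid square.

RA07so35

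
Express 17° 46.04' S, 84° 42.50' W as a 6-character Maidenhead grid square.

EH72pf

Offset from 180°W / 90°S: lon 95.2917°, lat 72.2327°.
Field: 95.2917/20 → 4 → E, 72.2327/10 → 7 → H; chars EH.
Square: 15.2917/2 → 7, 2.2327/1 → 2; chars 72.
Subsquare: 1.2917/0.0833333 → 15 → p, 0.2327/0.0416667 → 5 → f; chars pf.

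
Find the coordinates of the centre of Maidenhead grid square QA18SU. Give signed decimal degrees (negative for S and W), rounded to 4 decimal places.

Field Q=16, A=0: +16·20° lon, +0·10° lat → SW at lon 140°, lat -90°.
Square 1, 8: +1·2° lon, +8·1° lat → SW at lon 142°, lat -82°.
Subsquare s=18, u=20: +18·0.0833333° lon, +20·0.0416667° lat → SW at lon 143.5°, lat -81.1667°.
Cell spans 0.0833333° lon × 0.0416667° lat. Centre is SW corner plus half of each.
latitude -81.1458, longitude 143.5417.

-81.1458, 143.5417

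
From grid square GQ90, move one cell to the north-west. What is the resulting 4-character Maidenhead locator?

GQ81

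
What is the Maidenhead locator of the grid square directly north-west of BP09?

Longitude square 0; −1 → -1, wraps to 9, carry into field.
Longitude field B = 1; −1 → 0 = A.
Latitude square 9; +1 → 10, wraps to 0, carry into field.
Latitude field P = 15; +1 → 16 = Q.

AQ90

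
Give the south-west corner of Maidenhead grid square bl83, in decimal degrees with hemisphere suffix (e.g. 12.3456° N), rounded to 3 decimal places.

23.000° N, 144.000° W

Field B=1, L=11: +1·20° lon, +11·10° lat → SW at lon -160°, lat 20°.
Square 8, 3: +8·2° lon, +3·1° lat → SW at lon -144°, lat 23°.
latitude 23.000° N, longitude 144.000° W.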